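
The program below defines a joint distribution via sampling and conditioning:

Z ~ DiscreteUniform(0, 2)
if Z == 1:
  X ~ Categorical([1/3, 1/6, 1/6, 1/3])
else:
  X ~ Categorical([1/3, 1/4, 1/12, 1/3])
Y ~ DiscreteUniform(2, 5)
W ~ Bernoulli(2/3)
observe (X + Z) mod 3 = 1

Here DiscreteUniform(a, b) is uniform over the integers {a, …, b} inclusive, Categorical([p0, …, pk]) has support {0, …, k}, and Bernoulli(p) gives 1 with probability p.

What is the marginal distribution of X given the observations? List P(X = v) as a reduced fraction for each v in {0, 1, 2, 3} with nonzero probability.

P(X=0) = 1/3, P(X=1) = 1/4, P(X=2) = 1/12, P(X=3) = 1/3

Enumerate traces; 32 have nonzero weight after conditioning:
  (Z=0, X=1, Y=2, W=0) weight 1/144
  (Z=0, X=1, Y=2, W=1) weight 1/72
  (Z=0, X=1, Y=3, W=0) weight 1/144
  (Z=0, X=1, Y=3, W=1) weight 1/72
  (Z=0, X=1, Y=4, W=0) weight 1/144
  (Z=0, X=1, Y=4, W=1) weight 1/72
  (Z=0, X=1, Y=5, W=0) weight 1/144
  (Z=0, X=1, Y=5, W=1) weight 1/72
  (Z=1, X=0, Y=2, W=0) weight 1/108
  (Z=1, X=3, Y=2, W=0) weight 1/108
  … 22 more
Group by X:
  weight(X=0) = 1/9
  weight(X=1) = 1/12
  weight(X=2) = 1/36
  weight(X=3) = 1/9
Total weight = 1/9 + 1/12 + 1/36 + 1/9 = 1/3
P(X=0 | obs) = 1/9 / 1/3 = 1/3
P(X=1 | obs) = 1/12 / 1/3 = 1/4
P(X=2 | obs) = 1/36 / 1/3 = 1/12
P(X=3 | obs) = 1/9 / 1/3 = 1/3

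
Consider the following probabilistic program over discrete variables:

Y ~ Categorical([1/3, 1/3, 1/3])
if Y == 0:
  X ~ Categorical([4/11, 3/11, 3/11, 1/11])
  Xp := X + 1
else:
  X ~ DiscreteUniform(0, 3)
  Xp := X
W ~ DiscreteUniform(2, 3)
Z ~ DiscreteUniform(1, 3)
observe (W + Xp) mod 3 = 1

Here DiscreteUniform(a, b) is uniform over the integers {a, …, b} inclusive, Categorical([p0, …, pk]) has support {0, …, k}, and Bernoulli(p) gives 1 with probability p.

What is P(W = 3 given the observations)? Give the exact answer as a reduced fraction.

Enumerate traces; 21 have nonzero weight after conditioning:
  (Y=0, X=0, W=3, Z=1) weight 2/99
  (Y=0, X=0, W=3, Z=2) weight 2/99
  (Y=0, X=0, W=3, Z=3) weight 2/99
  (Y=0, X=1, W=2, Z=1) weight 1/66
  (Y=0, X=1, W=2, Z=2) weight 1/66
  (Y=0, X=1, W=2, Z=3) weight 1/66
  (Y=0, X=3, W=3, Z=1) weight 1/198
  (Y=0, X=3, W=3, Z=2) weight 1/198
  … 13 more
Group by W:
  weight(W=2) = 17/132
  weight(W=3) = 7/44
Total weight = 17/132 + 7/44 = 19/66
P(W=2 | obs) = 17/132 / 19/66 = 17/38
P(W=3 | obs) = 7/44 / 19/66 = 21/38

P(W = 3 | obs) = 21/38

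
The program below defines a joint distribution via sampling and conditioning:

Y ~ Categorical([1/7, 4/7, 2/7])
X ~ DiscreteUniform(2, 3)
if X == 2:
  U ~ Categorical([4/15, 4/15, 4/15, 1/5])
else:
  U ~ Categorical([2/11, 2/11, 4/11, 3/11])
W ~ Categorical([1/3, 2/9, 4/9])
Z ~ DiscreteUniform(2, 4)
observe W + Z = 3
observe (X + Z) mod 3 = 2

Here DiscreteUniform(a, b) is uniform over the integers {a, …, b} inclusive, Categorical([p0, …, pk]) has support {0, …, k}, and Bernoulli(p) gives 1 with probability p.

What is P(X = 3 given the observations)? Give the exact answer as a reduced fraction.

Enumerate traces; 24 have nonzero weight after conditioning:
  (Y=0, X=2, U=0, W=0, Z=3) weight 2/945
  (Y=0, X=2, U=1, W=0, Z=3) weight 2/945
  (Y=0, X=2, U=2, W=0, Z=3) weight 2/945
  (Y=0, X=2, U=3, W=0, Z=3) weight 1/630
  (Y=0, X=3, U=0, W=1, Z=2) weight 2/2079
  (Y=0, X=3, U=1, W=1, Z=2) weight 2/2079
  (Y=0, X=3, U=2, W=1, Z=2) weight 4/2079
  (Y=0, X=3, U=3, W=1, Z=2) weight 1/693
  … 16 more
Group by X:
  weight(X=2) = 1/18
  weight(X=3) = 1/27
Total weight = 1/18 + 1/27 = 5/54
P(X=2 | obs) = 1/18 / 5/54 = 3/5
P(X=3 | obs) = 1/27 / 5/54 = 2/5

P(X = 3 | obs) = 2/5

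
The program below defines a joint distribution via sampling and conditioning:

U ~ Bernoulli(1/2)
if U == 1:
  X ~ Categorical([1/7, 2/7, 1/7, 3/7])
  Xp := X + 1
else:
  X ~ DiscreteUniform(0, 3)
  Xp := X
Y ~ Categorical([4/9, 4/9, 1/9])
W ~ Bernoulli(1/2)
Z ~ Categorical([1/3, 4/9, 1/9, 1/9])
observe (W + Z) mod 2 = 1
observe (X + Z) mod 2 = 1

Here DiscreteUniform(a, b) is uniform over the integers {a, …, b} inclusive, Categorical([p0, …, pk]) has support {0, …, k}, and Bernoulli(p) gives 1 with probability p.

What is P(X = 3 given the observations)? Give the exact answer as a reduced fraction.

P(X = 3 | obs) = 38/123

Enumerate traces; 48 have nonzero weight after conditioning:
  (U=0, X=0, Y=0, W=0, Z=1) weight 1/81
  (U=0, X=0, Y=0, W=0, Z=3) weight 1/324
  (U=0, X=0, Y=1, W=0, Z=1) weight 1/81
  (U=0, X=0, Y=1, W=0, Z=3) weight 1/324
  (U=0, X=0, Y=2, W=0, Z=1) weight 1/324
  (U=0, X=0, Y=2, W=0, Z=3) weight 1/1296
  (U=0, X=1, Y=0, W=1, Z=0) weight 1/108
  (U=0, X=1, Y=0, W=1, Z=2) weight 1/324
  (U=0, X=2, Y=0, W=0, Z=1) weight 1/81
  (U=0, X=3, Y=0, W=1, Z=0) weight 1/108
  … 38 more
Group by X:
  weight(X=0) = 55/1008
  weight(X=1) = 5/84
  weight(X=2) = 55/1008
  weight(X=3) = 19/252
Total weight = 55/1008 + 5/84 + 55/1008 + 19/252 = 41/168
P(X=0 | obs) = 55/1008 / 41/168 = 55/246
P(X=1 | obs) = 5/84 / 41/168 = 10/41
P(X=2 | obs) = 55/1008 / 41/168 = 55/246
P(X=3 | obs) = 19/252 / 41/168 = 38/123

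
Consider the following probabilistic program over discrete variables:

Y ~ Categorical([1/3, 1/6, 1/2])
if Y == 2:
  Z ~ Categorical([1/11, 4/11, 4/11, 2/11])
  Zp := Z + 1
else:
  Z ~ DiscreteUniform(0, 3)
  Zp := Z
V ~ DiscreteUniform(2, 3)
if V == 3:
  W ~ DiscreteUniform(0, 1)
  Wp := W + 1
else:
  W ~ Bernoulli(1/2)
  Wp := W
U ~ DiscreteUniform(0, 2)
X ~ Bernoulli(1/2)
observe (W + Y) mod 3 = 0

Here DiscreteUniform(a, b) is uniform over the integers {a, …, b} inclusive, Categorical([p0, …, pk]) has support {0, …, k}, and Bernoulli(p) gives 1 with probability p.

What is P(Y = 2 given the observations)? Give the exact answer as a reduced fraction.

Enumerate traces; 96 have nonzero weight after conditioning:
  (Y=0, Z=0, V=2, W=0, U=0, X=0) weight 1/288
  (Y=0, Z=0, V=2, W=0, U=0, X=1) weight 1/288
  (Y=0, Z=0, V=2, W=0, U=1, X=0) weight 1/288
  (Y=0, Z=0, V=2, W=0, U=1, X=1) weight 1/288
  (Y=0, Z=0, V=2, W=0, U=2, X=0) weight 1/288
  (Y=0, Z=0, V=2, W=0, U=2, X=1) weight 1/288
  (Y=0, Z=0, V=3, W=0, U=0, X=0) weight 1/288
  (Y=0, Z=0, V=3, W=0, U=0, X=1) weight 1/288
  (Y=2, Z=0, V=2, W=1, U=0, X=0) weight 1/528
  … 87 more
Group by Y:
  weight(Y=0) = 1/6
  weight(Y=2) = 1/4
Total weight = 1/6 + 1/4 = 5/12
P(Y=0 | obs) = 1/6 / 5/12 = 2/5
P(Y=2 | obs) = 1/4 / 5/12 = 3/5

P(Y = 2 | obs) = 3/5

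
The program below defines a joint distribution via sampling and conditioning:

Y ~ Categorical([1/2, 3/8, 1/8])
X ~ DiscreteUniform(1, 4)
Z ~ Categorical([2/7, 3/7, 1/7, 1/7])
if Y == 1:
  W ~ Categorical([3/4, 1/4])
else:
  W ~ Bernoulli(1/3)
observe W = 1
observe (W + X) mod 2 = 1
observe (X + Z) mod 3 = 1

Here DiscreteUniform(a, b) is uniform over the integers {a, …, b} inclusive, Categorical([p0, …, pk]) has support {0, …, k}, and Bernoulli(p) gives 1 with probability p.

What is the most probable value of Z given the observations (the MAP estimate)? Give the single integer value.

Enumerate traces; 9 have nonzero weight after conditioning:
  (Y=0, X=2, Z=2, W=1) weight 1/168
  (Y=0, X=4, Z=0, W=1) weight 1/84
  (Y=0, X=4, Z=3, W=1) weight 1/168
  (Y=1, X=2, Z=2, W=1) weight 3/896
  (Y=1, X=4, Z=0, W=1) weight 3/448
  (Y=1, X=4, Z=3, W=1) weight 3/896
  (Y=2, X=2, Z=2, W=1) weight 1/672
  (Y=2, X=4, Z=0, W=1) weight 1/336
  … 1 more
Group by Z:
  weight(Z=0) = 29/1344
  weight(Z=2) = 29/2688
  weight(Z=3) = 29/2688
Total weight = 29/1344 + 29/2688 + 29/2688 = 29/672
P(Z=0 | obs) = 29/1344 / 29/672 = 1/2
P(Z=2 | obs) = 29/2688 / 29/672 = 1/4
P(Z=3 | obs) = 29/2688 / 29/672 = 1/4
argmax = 0

argmax_v P(Z = v | obs) = 0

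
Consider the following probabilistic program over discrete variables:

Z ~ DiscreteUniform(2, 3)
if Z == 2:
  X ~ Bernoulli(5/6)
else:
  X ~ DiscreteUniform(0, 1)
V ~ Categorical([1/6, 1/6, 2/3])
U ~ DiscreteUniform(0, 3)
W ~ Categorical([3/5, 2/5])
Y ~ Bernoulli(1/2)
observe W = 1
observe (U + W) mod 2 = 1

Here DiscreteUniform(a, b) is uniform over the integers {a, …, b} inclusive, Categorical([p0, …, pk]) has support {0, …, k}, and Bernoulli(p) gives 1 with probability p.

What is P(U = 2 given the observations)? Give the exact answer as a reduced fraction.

P(U = 2 | obs) = 1/2

Enumerate traces; 48 have nonzero weight after conditioning:
  (Z=2, X=0, V=0, U=0, W=1, Y=0) weight 1/1440
  (Z=2, X=0, V=0, U=0, W=1, Y=1) weight 1/1440
  (Z=2, X=0, V=0, U=2, W=1, Y=0) weight 1/1440
  (Z=2, X=0, V=0, U=2, W=1, Y=1) weight 1/1440
  (Z=2, X=0, V=1, U=0, W=1, Y=0) weight 1/1440
  (Z=2, X=0, V=1, U=0, W=1, Y=1) weight 1/1440
  (Z=2, X=0, V=1, U=2, W=1, Y=0) weight 1/1440
  (Z=2, X=0, V=1, U=2, W=1, Y=1) weight 1/1440
  … 40 more
Group by U:
  weight(U=0) = 1/10
  weight(U=2) = 1/10
Total weight = 1/10 + 1/10 = 1/5
P(U=0 | obs) = 1/10 / 1/5 = 1/2
P(U=2 | obs) = 1/10 / 1/5 = 1/2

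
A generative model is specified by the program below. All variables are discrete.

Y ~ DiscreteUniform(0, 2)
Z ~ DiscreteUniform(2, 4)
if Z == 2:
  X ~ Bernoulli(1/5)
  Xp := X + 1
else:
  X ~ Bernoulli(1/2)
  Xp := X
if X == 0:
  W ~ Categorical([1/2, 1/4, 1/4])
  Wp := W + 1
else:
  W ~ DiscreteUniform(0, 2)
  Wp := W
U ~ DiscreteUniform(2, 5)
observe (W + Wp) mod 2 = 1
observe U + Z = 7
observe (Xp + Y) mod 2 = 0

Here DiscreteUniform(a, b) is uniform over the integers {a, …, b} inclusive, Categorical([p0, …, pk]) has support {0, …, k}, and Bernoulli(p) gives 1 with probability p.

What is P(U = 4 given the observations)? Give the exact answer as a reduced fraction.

Enumerate traces; 15 have nonzero weight after conditioning:
  (Y=0, Z=3, X=0, W=0, U=4) weight 1/144
  (Y=0, Z=3, X=0, W=1, U=4) weight 1/288
  (Y=0, Z=3, X=0, W=2, U=4) weight 1/288
  (Y=0, Z=4, X=0, W=0, U=3) weight 1/144
  (Y=0, Z=4, X=0, W=1, U=3) weight 1/288
  (Y=0, Z=4, X=0, W=2, U=3) weight 1/288
  (Y=1, Z=2, X=0, W=0, U=5) weight 1/90
  (Y=1, Z=2, X=0, W=1, U=5) weight 1/180
  … 7 more
Group by U:
  weight(U=3) = 1/36
  weight(U=4) = 1/36
  weight(U=5) = 1/45
Total weight = 1/36 + 1/36 + 1/45 = 7/90
P(U=3 | obs) = 1/36 / 7/90 = 5/14
P(U=4 | obs) = 1/36 / 7/90 = 5/14
P(U=5 | obs) = 1/45 / 7/90 = 2/7

P(U = 4 | obs) = 5/14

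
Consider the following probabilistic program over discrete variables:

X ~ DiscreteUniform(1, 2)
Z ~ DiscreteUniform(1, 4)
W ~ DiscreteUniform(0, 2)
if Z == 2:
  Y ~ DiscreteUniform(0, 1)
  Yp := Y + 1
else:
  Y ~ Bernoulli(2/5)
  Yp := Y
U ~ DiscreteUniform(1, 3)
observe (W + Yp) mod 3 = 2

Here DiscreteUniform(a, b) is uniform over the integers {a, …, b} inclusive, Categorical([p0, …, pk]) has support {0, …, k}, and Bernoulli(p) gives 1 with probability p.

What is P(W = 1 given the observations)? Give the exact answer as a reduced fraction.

Enumerate traces; 48 have nonzero weight after conditioning:
  (X=1, Z=1, W=1, Y=1, U=1) weight 1/180
  (X=1, Z=1, W=1, Y=1, U=2) weight 1/180
  (X=1, Z=1, W=1, Y=1, U=3) weight 1/180
  (X=1, Z=1, W=2, Y=0, U=1) weight 1/120
  (X=1, Z=1, W=2, Y=0, U=2) weight 1/120
  (X=1, Z=1, W=2, Y=0, U=3) weight 1/120
  (X=1, Z=2, W=0, Y=1, U=1) weight 1/144
  (X=1, Z=2, W=0, Y=1, U=2) weight 1/144
  … 40 more
Group by W:
  weight(W=0) = 1/24
  weight(W=1) = 17/120
  weight(W=2) = 3/20
Total weight = 1/24 + 17/120 + 3/20 = 1/3
P(W=0 | obs) = 1/24 / 1/3 = 1/8
P(W=1 | obs) = 17/120 / 1/3 = 17/40
P(W=2 | obs) = 3/20 / 1/3 = 9/20

P(W = 1 | obs) = 17/40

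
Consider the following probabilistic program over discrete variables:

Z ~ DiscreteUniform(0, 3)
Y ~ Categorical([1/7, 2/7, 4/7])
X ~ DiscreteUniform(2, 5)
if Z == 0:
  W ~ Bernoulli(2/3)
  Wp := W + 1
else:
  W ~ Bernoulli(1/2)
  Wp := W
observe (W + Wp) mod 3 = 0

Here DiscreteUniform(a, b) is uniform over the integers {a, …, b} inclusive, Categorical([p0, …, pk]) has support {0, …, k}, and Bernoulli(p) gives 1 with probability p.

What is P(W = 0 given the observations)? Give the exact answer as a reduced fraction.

P(W = 0 | obs) = 9/13

Enumerate traces; 48 have nonzero weight after conditioning:
  (Z=0, Y=0, X=2, W=1) weight 1/168
  (Z=0, Y=0, X=3, W=1) weight 1/168
  (Z=0, Y=0, X=4, W=1) weight 1/168
  (Z=0, Y=0, X=5, W=1) weight 1/168
  (Z=0, Y=1, X=2, W=1) weight 1/84
  (Z=0, Y=1, X=3, W=1) weight 1/84
  (Z=0, Y=1, X=4, W=1) weight 1/84
  (Z=0, Y=1, X=5, W=1) weight 1/84
  (Z=1, Y=0, X=2, W=0) weight 1/224
  … 39 more
Group by W:
  weight(W=0) = 3/8
  weight(W=1) = 1/6
Total weight = 3/8 + 1/6 = 13/24
P(W=0 | obs) = 3/8 / 13/24 = 9/13
P(W=1 | obs) = 1/6 / 13/24 = 4/13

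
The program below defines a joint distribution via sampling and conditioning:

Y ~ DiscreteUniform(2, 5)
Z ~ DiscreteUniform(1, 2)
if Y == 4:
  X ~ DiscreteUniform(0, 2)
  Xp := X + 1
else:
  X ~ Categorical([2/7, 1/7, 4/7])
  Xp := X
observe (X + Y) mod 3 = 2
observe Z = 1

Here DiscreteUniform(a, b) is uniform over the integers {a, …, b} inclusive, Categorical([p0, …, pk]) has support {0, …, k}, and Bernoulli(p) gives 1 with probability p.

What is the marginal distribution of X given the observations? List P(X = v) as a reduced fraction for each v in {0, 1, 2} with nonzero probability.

P(X=0) = 12/31, P(X=1) = 7/31, P(X=2) = 12/31

Enumerate traces; 4 have nonzero weight after conditioning:
  (Y=2, Z=1, X=0) weight 1/28
  (Y=3, Z=1, X=2) weight 1/14
  (Y=4, Z=1, X=1) weight 1/24
  (Y=5, Z=1, X=0) weight 1/28
Group by X:
  weight(X=0) = 1/14
  weight(X=1) = 1/24
  weight(X=2) = 1/14
Total weight = 1/14 + 1/24 + 1/14 = 31/168
P(X=0 | obs) = 1/14 / 31/168 = 12/31
P(X=1 | obs) = 1/24 / 31/168 = 7/31
P(X=2 | obs) = 1/14 / 31/168 = 12/31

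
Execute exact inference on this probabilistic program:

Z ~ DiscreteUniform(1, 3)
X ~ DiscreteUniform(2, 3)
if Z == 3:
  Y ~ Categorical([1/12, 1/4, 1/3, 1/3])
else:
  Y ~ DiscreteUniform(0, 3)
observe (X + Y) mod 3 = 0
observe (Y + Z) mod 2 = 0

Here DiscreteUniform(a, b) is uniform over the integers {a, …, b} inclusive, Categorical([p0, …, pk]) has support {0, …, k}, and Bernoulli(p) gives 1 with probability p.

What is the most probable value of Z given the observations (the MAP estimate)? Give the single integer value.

Enumerate traces; 5 have nonzero weight after conditioning:
  (Z=1, X=2, Y=1) weight 1/24
  (Z=1, X=3, Y=3) weight 1/24
  (Z=2, X=3, Y=0) weight 1/24
  (Z=3, X=2, Y=1) weight 1/24
  (Z=3, X=3, Y=3) weight 1/18
Group by Z:
  weight(Z=1) = 1/12
  weight(Z=2) = 1/24
  weight(Z=3) = 7/72
Total weight = 1/12 + 1/24 + 7/72 = 2/9
P(Z=1 | obs) = 1/12 / 2/9 = 3/8
P(Z=2 | obs) = 1/24 / 2/9 = 3/16
P(Z=3 | obs) = 7/72 / 2/9 = 7/16
argmax = 3

argmax_v P(Z = v | obs) = 3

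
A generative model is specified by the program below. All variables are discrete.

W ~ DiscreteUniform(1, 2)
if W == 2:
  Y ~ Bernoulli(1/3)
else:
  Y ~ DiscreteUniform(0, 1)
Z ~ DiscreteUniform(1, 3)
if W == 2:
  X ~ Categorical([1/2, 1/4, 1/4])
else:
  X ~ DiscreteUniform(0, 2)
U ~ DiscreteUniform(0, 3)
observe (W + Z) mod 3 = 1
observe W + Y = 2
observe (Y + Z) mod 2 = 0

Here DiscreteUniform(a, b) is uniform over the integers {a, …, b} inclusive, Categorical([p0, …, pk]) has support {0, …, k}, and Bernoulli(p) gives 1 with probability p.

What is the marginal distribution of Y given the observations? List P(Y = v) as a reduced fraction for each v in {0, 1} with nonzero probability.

Enumerate traces; 24 have nonzero weight after conditioning:
  (W=1, Y=1, Z=3, X=0, U=0) weight 1/144
  (W=1, Y=1, Z=3, X=0, U=1) weight 1/144
  (W=1, Y=1, Z=3, X=0, U=2) weight 1/144
  (W=1, Y=1, Z=3, X=0, U=3) weight 1/144
  (W=1, Y=1, Z=3, X=1, U=0) weight 1/144
  (W=1, Y=1, Z=3, X=1, U=1) weight 1/144
  (W=1, Y=1, Z=3, X=1, U=2) weight 1/144
  (W=1, Y=1, Z=3, X=1, U=3) weight 1/144
  (W=2, Y=0, Z=2, X=0, U=0) weight 1/72
  … 15 more
Group by Y:
  weight(Y=0) = 1/9
  weight(Y=1) = 1/12
Total weight = 1/9 + 1/12 = 7/36
P(Y=0 | obs) = 1/9 / 7/36 = 4/7
P(Y=1 | obs) = 1/12 / 7/36 = 3/7

P(Y=0) = 4/7, P(Y=1) = 3/7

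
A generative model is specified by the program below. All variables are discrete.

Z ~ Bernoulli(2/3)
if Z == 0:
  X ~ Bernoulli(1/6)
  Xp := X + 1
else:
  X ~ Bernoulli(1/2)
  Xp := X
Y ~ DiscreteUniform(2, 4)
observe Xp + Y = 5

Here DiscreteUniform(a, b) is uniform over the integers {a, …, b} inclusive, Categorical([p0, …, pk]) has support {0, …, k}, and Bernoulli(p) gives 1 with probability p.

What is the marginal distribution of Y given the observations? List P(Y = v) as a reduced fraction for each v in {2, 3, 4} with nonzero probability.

Enumerate traces; 3 have nonzero weight after conditioning:
  (Z=0, X=0, Y=4) weight 5/54
  (Z=0, X=1, Y=3) weight 1/54
  (Z=1, X=1, Y=4) weight 1/9
Group by Y:
  weight(Y=3) = 1/54
  weight(Y=4) = 11/54
Total weight = 1/54 + 11/54 = 2/9
P(Y=3 | obs) = 1/54 / 2/9 = 1/12
P(Y=4 | obs) = 11/54 / 2/9 = 11/12

P(Y=3) = 1/12, P(Y=4) = 11/12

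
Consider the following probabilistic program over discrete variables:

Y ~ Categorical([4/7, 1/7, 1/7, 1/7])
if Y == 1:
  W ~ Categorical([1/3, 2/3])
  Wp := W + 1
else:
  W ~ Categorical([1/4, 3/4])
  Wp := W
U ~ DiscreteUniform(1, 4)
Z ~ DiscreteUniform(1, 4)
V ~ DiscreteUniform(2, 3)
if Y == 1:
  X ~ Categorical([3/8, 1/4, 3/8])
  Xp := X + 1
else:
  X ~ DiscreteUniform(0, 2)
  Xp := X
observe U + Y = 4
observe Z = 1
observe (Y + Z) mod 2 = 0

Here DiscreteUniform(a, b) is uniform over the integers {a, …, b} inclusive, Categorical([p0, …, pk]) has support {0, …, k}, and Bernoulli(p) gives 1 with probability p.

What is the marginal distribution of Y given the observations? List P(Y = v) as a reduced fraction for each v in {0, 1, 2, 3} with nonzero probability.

P(Y=1) = 1/2, P(Y=3) = 1/2

Enumerate traces; 24 have nonzero weight after conditioning:
  (Y=1, W=0, U=3, Z=1, V=2, X=0) weight 1/1792
  (Y=1, W=0, U=3, Z=1, V=2, X=1) weight 1/2688
  (Y=1, W=0, U=3, Z=1, V=2, X=2) weight 1/1792
  (Y=1, W=0, U=3, Z=1, V=3, X=0) weight 1/1792
  (Y=1, W=0, U=3, Z=1, V=3, X=1) weight 1/2688
  (Y=1, W=0, U=3, Z=1, V=3, X=2) weight 1/1792
  (Y=1, W=1, U=3, Z=1, V=2, X=0) weight 1/896
  (Y=1, W=1, U=3, Z=1, V=2, X=1) weight 1/1344
  (Y=3, W=0, U=1, Z=1, V=2, X=0) weight 1/2688
  … 15 more
Group by Y:
  weight(Y=1) = 1/112
  weight(Y=3) = 1/112
Total weight = 1/112 + 1/112 = 1/56
P(Y=1 | obs) = 1/112 / 1/56 = 1/2
P(Y=3 | obs) = 1/112 / 1/56 = 1/2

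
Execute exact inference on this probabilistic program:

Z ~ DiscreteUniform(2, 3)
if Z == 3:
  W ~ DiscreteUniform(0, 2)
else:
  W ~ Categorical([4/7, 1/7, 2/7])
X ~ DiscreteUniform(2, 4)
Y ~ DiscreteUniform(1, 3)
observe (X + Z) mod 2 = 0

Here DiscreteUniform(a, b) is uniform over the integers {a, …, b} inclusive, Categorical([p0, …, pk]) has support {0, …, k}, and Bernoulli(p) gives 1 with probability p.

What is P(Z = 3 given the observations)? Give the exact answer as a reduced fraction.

Enumerate traces; 27 have nonzero weight after conditioning:
  (Z=2, W=0, X=2, Y=1) weight 2/63
  (Z=2, W=0, X=2, Y=2) weight 2/63
  (Z=2, W=0, X=2, Y=3) weight 2/63
  (Z=2, W=0, X=4, Y=1) weight 2/63
  (Z=2, W=0, X=4, Y=2) weight 2/63
  (Z=2, W=0, X=4, Y=3) weight 2/63
  (Z=2, W=1, X=2, Y=1) weight 1/126
  (Z=2, W=1, X=2, Y=2) weight 1/126
  (Z=3, W=0, X=3, Y=1) weight 1/54
  … 18 more
Group by Z:
  weight(Z=2) = 1/3
  weight(Z=3) = 1/6
Total weight = 1/3 + 1/6 = 1/2
P(Z=2 | obs) = 1/3 / 1/2 = 2/3
P(Z=3 | obs) = 1/6 / 1/2 = 1/3

P(Z = 3 | obs) = 1/3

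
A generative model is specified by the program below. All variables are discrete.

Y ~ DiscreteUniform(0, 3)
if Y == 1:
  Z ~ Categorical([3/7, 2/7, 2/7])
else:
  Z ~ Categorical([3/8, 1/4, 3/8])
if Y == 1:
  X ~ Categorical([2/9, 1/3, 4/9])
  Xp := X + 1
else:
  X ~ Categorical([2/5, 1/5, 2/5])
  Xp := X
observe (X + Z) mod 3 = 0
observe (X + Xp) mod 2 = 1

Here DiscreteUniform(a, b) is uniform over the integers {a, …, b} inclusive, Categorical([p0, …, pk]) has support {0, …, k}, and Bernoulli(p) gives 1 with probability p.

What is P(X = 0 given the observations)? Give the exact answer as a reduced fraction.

P(X = 0 | obs) = 3/10

Enumerate traces; 3 have nonzero weight after conditioning:
  (Y=1, Z=0, X=0) weight 1/42
  (Y=1, Z=1, X=2) weight 2/63
  (Y=1, Z=2, X=1) weight 1/42
Group by X:
  weight(X=0) = 1/42
  weight(X=1) = 1/42
  weight(X=2) = 2/63
Total weight = 1/42 + 1/42 + 2/63 = 5/63
P(X=0 | obs) = 1/42 / 5/63 = 3/10
P(X=1 | obs) = 1/42 / 5/63 = 3/10
P(X=2 | obs) = 2/63 / 5/63 = 2/5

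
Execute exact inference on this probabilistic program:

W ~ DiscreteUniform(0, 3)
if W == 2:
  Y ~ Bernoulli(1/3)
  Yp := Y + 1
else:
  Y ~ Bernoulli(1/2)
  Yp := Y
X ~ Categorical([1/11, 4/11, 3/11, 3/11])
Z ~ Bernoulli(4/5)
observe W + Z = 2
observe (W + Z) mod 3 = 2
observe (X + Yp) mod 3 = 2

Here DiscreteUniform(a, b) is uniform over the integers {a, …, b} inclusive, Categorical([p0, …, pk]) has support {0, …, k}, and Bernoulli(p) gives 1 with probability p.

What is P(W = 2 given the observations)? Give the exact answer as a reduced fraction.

Enumerate traces; 5 have nonzero weight after conditioning:
  (W=1, Y=0, X=2, Z=1) weight 3/110
  (W=1, Y=1, X=1, Z=1) weight 2/55
  (W=2, Y=0, X=1, Z=0) weight 2/165
  (W=2, Y=1, X=0, Z=0) weight 1/660
  (W=2, Y=1, X=3, Z=0) weight 1/220
Group by W:
  weight(W=1) = 7/110
  weight(W=2) = 1/55
Total weight = 7/110 + 1/55 = 9/110
P(W=1 | obs) = 7/110 / 9/110 = 7/9
P(W=2 | obs) = 1/55 / 9/110 = 2/9

P(W = 2 | obs) = 2/9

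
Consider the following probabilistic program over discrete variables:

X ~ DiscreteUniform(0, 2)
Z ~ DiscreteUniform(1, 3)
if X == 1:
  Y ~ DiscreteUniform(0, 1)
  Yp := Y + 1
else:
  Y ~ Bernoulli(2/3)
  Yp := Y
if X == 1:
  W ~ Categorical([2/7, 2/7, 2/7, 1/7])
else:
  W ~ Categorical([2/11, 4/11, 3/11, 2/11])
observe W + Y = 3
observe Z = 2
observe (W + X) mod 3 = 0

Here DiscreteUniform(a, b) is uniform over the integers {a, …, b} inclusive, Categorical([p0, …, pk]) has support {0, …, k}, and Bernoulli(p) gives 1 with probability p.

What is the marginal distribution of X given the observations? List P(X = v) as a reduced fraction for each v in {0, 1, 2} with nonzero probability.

P(X=0) = 14/47, P(X=1) = 33/47

Enumerate traces; 2 have nonzero weight after conditioning:
  (X=0, Z=2, Y=0, W=3) weight 2/297
  (X=1, Z=2, Y=1, W=2) weight 1/63
Group by X:
  weight(X=0) = 2/297
  weight(X=1) = 1/63
Total weight = 2/297 + 1/63 = 47/2079
P(X=0 | obs) = 2/297 / 47/2079 = 14/47
P(X=1 | obs) = 1/63 / 47/2079 = 33/47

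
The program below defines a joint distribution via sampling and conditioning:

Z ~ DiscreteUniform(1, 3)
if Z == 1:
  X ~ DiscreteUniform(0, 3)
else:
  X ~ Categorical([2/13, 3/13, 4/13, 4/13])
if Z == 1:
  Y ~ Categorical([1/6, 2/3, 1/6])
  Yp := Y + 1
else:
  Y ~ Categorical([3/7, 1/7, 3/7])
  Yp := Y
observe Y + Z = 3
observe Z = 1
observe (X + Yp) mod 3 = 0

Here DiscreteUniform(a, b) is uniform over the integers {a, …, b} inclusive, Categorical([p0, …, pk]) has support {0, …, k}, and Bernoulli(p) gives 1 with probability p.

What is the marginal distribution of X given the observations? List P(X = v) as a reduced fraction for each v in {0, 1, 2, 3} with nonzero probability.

Enumerate traces; 2 have nonzero weight after conditioning:
  (Z=1, X=0, Y=2) weight 1/72
  (Z=1, X=3, Y=2) weight 1/72
Group by X:
  weight(X=0) = 1/72
  weight(X=3) = 1/72
Total weight = 1/72 + 1/72 = 1/36
P(X=0 | obs) = 1/72 / 1/36 = 1/2
P(X=3 | obs) = 1/72 / 1/36 = 1/2

P(X=0) = 1/2, P(X=3) = 1/2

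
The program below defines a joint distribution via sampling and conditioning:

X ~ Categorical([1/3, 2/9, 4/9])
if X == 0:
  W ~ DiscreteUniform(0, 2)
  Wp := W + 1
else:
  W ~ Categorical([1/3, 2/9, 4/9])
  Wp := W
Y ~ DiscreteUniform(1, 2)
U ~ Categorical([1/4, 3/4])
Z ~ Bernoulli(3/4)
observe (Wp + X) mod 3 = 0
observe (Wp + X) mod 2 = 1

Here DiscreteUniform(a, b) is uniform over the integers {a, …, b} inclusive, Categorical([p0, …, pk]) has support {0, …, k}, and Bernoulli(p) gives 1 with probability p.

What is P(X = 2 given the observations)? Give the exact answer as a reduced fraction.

Enumerate traces; 24 have nonzero weight after conditioning:
  (X=0, W=2, Y=1, U=0, Z=0) weight 1/288
  (X=0, W=2, Y=1, U=0, Z=1) weight 1/96
  (X=0, W=2, Y=1, U=1, Z=0) weight 1/96
  (X=0, W=2, Y=1, U=1, Z=1) weight 1/32
  (X=0, W=2, Y=2, U=0, Z=0) weight 1/288
  (X=0, W=2, Y=2, U=0, Z=1) weight 1/96
  (X=0, W=2, Y=2, U=1, Z=0) weight 1/96
  (X=0, W=2, Y=2, U=1, Z=1) weight 1/32
  (X=1, W=2, Y=1, U=0, Z=0) weight 1/324
  (X=2, W=1, Y=1, U=0, Z=0) weight 1/324
  … 14 more
Group by X:
  weight(X=0) = 1/9
  weight(X=1) = 8/81
  weight(X=2) = 8/81
Total weight = 1/9 + 8/81 + 8/81 = 25/81
P(X=0 | obs) = 1/9 / 25/81 = 9/25
P(X=1 | obs) = 8/81 / 25/81 = 8/25
P(X=2 | obs) = 8/81 / 25/81 = 8/25

P(X = 2 | obs) = 8/25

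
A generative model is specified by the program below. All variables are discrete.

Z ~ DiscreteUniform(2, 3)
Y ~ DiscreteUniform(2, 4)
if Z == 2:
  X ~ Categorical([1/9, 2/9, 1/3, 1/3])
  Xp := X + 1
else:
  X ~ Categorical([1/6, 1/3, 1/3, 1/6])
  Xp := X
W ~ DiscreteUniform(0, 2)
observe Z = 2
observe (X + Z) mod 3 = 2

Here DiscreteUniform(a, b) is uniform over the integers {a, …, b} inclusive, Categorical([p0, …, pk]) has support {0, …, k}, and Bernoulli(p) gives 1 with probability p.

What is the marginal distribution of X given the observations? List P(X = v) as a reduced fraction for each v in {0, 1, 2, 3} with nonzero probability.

Enumerate traces; 18 have nonzero weight after conditioning:
  (Z=2, Y=2, X=0, W=0) weight 1/162
  (Z=2, Y=2, X=0, W=1) weight 1/162
  (Z=2, Y=2, X=0, W=2) weight 1/162
  (Z=2, Y=2, X=3, W=0) weight 1/54
  (Z=2, Y=2, X=3, W=1) weight 1/54
  (Z=2, Y=2, X=3, W=2) weight 1/54
  (Z=2, Y=3, X=0, W=0) weight 1/162
  (Z=2, Y=3, X=0, W=1) weight 1/162
  … 10 more
Group by X:
  weight(X=0) = 1/18
  weight(X=3) = 1/6
Total weight = 1/18 + 1/6 = 2/9
P(X=0 | obs) = 1/18 / 2/9 = 1/4
P(X=3 | obs) = 1/6 / 2/9 = 3/4

P(X=0) = 1/4, P(X=3) = 3/4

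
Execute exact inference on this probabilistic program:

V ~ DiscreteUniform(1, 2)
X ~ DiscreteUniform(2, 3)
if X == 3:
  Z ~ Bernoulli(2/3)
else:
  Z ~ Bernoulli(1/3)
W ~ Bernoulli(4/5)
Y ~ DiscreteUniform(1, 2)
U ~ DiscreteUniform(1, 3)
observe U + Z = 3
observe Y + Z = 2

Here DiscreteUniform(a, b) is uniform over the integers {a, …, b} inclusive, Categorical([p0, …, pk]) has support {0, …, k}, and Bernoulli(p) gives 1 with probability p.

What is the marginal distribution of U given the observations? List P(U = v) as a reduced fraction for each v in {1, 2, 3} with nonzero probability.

Enumerate traces; 16 have nonzero weight after conditioning:
  (V=1, X=2, Z=0, W=0, Y=2, U=3) weight 1/180
  (V=1, X=2, Z=0, W=1, Y=2, U=3) weight 1/45
  (V=1, X=2, Z=1, W=0, Y=1, U=2) weight 1/360
  (V=1, X=2, Z=1, W=1, Y=1, U=2) weight 1/90
  (V=1, X=3, Z=0, W=0, Y=2, U=3) weight 1/360
  (V=1, X=3, Z=0, W=1, Y=2, U=3) weight 1/90
  (V=1, X=3, Z=1, W=0, Y=1, U=2) weight 1/180
  (V=1, X=3, Z=1, W=1, Y=1, U=2) weight 1/45
  … 8 more
Group by U:
  weight(U=2) = 1/12
  weight(U=3) = 1/12
Total weight = 1/12 + 1/12 = 1/6
P(U=2 | obs) = 1/12 / 1/6 = 1/2
P(U=3 | obs) = 1/12 / 1/6 = 1/2

P(U=2) = 1/2, P(U=3) = 1/2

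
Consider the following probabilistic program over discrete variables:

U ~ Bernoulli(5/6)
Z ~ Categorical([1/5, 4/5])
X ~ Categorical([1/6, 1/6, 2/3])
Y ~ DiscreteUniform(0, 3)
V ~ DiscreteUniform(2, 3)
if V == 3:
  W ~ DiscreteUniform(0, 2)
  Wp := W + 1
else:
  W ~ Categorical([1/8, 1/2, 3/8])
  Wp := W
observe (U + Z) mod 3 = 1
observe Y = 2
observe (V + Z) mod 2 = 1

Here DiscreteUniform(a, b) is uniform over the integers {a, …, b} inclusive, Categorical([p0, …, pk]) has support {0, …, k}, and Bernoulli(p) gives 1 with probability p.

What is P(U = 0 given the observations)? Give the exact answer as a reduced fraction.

Enumerate traces; 18 have nonzero weight after conditioning:
  (U=0, Z=1, X=0, Y=2, V=2, W=0) weight 1/2880
  (U=0, Z=1, X=0, Y=2, V=2, W=1) weight 1/720
  (U=0, Z=1, X=0, Y=2, V=2, W=2) weight 1/960
  (U=0, Z=1, X=1, Y=2, V=2, W=0) weight 1/2880
  (U=0, Z=1, X=1, Y=2, V=2, W=1) weight 1/720
  (U=0, Z=1, X=1, Y=2, V=2, W=2) weight 1/960
  (U=0, Z=1, X=2, Y=2, V=2, W=0) weight 1/720
  (U=0, Z=1, X=2, Y=2, V=2, W=1) weight 1/180
  (U=1, Z=0, X=0, Y=2, V=3, W=0) weight 1/864
  … 9 more
Group by U:
  weight(U=0) = 1/60
  weight(U=1) = 1/48
Total weight = 1/60 + 1/48 = 3/80
P(U=0 | obs) = 1/60 / 3/80 = 4/9
P(U=1 | obs) = 1/48 / 3/80 = 5/9

P(U = 0 | obs) = 4/9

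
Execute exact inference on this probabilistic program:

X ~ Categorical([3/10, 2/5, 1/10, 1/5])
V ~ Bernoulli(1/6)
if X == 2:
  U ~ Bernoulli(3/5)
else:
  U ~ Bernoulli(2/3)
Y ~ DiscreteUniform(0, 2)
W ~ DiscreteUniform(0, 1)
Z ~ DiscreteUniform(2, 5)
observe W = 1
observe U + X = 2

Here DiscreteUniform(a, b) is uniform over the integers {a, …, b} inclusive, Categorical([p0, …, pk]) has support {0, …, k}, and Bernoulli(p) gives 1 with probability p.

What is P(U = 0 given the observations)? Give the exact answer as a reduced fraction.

P(U = 0 | obs) = 3/23

Enumerate traces; 48 have nonzero weight after conditioning:
  (X=1, V=0, U=1, Y=0, W=1, Z=2) weight 1/108
  (X=1, V=0, U=1, Y=0, W=1, Z=3) weight 1/108
  (X=1, V=0, U=1, Y=0, W=1, Z=4) weight 1/108
  (X=1, V=0, U=1, Y=0, W=1, Z=5) weight 1/108
  (X=1, V=0, U=1, Y=1, W=1, Z=2) weight 1/108
  (X=1, V=0, U=1, Y=1, W=1, Z=3) weight 1/108
  (X=1, V=0, U=1, Y=1, W=1, Z=4) weight 1/108
  (X=1, V=0, U=1, Y=1, W=1, Z=5) weight 1/108
  (X=2, V=0, U=0, Y=0, W=1, Z=2) weight 1/720
  … 39 more
Group by U:
  weight(U=0) = 1/50
  weight(U=1) = 2/15
Total weight = 1/50 + 2/15 = 23/150
P(U=0 | obs) = 1/50 / 23/150 = 3/23
P(U=1 | obs) = 2/15 / 23/150 = 20/23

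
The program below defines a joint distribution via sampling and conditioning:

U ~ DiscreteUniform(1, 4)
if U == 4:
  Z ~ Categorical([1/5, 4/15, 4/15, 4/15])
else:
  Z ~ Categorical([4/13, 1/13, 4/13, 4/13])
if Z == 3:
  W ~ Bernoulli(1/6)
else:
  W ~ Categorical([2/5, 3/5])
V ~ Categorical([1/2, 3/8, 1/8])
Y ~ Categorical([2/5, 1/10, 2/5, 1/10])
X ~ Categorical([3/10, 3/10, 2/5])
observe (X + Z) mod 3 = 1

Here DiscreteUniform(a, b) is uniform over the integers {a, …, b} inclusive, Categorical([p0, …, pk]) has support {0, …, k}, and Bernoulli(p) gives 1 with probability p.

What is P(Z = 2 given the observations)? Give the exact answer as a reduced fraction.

P(Z = 2 | obs) = 232/643

Enumerate traces; 384 have nonzero weight after conditioning:
  (U=1, Z=0, W=0, V=0, Y=0, X=1) weight 3/1625
  (U=1, Z=0, W=0, V=0, Y=1, X=1) weight 3/6500
  (U=1, Z=0, W=0, V=0, Y=2, X=1) weight 3/1625
  (U=1, Z=0, W=0, V=0, Y=3, X=1) weight 3/6500
  (U=1, Z=0, W=0, V=1, Y=0, X=1) weight 9/6500
  (U=1, Z=0, W=0, V=1, Y=1, X=1) weight 9/26000
  (U=1, Z=0, W=0, V=1, Y=2, X=1) weight 9/6500
  (U=1, Z=0, W=0, V=1, Y=3, X=1) weight 9/26000
  (U=1, Z=1, W=0, V=0, Y=0, X=0) weight 3/6500
  (U=1, Z=2, W=0, V=0, Y=0, X=2) weight 4/1625
  … 374 more
Group by Z:
  weight(Z=0) = 219/2600
  weight(Z=1) = 97/2600
  weight(Z=2) = 116/975
  weight(Z=3) = 29/325
Total weight = 219/2600 + 97/2600 + 116/975 + 29/325 = 643/1950
P(Z=0 | obs) = 219/2600 / 643/1950 = 657/2572
P(Z=1 | obs) = 97/2600 / 643/1950 = 291/2572
P(Z=2 | obs) = 116/975 / 643/1950 = 232/643
P(Z=3 | obs) = 29/325 / 643/1950 = 174/643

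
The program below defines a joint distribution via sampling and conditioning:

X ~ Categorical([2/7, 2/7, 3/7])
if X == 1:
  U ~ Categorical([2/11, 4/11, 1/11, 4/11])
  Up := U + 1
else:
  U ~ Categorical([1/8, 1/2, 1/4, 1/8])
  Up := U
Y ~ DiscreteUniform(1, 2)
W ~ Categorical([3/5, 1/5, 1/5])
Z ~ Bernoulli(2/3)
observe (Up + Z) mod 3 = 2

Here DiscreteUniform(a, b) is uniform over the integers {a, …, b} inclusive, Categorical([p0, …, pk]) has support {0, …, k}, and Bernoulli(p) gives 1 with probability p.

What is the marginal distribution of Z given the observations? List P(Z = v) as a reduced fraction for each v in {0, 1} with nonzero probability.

P(Z=0) = 87/403, P(Z=1) = 316/403

Enumerate traces; 42 have nonzero weight after conditioning:
  (X=0, U=1, Y=1, W=0, Z=1) weight 1/35
  (X=0, U=1, Y=1, W=1, Z=1) weight 1/105
  (X=0, U=1, Y=1, W=2, Z=1) weight 1/105
  (X=0, U=1, Y=2, W=0, Z=1) weight 1/35
  (X=0, U=1, Y=2, W=1, Z=1) weight 1/105
  (X=0, U=1, Y=2, W=2, Z=1) weight 1/105
  (X=0, U=2, Y=1, W=0, Z=0) weight 1/140
  (X=0, U=2, Y=1, W=1, Z=0) weight 1/420
  … 34 more
Group by Z:
  weight(Z=0) = 29/308
  weight(Z=1) = 79/231
Total weight = 29/308 + 79/231 = 403/924
P(Z=0 | obs) = 29/308 / 403/924 = 87/403
P(Z=1 | obs) = 79/231 / 403/924 = 316/403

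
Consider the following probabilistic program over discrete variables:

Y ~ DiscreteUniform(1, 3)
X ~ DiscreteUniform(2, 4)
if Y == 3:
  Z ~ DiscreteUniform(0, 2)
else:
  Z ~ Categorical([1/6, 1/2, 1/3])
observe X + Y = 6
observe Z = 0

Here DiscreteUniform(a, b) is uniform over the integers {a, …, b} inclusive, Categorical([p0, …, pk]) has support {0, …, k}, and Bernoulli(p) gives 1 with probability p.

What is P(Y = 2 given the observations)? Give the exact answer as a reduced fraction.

Enumerate traces; 2 have nonzero weight after conditioning:
  (Y=2, X=4, Z=0) weight 1/54
  (Y=3, X=3, Z=0) weight 1/27
Group by Y:
  weight(Y=2) = 1/54
  weight(Y=3) = 1/27
Total weight = 1/54 + 1/27 = 1/18
P(Y=2 | obs) = 1/54 / 1/18 = 1/3
P(Y=3 | obs) = 1/27 / 1/18 = 2/3

P(Y = 2 | obs) = 1/3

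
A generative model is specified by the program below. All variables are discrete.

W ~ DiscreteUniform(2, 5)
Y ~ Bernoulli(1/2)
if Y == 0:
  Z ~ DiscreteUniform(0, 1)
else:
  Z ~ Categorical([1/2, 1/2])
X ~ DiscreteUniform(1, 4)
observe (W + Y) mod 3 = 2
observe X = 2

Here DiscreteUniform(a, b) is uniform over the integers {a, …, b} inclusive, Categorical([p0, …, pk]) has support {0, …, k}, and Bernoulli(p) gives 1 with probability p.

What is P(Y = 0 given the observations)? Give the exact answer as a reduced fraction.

P(Y = 0 | obs) = 2/3

Enumerate traces; 6 have nonzero weight after conditioning:
  (W=2, Y=0, Z=0, X=2) weight 1/64
  (W=2, Y=0, Z=1, X=2) weight 1/64
  (W=4, Y=1, Z=0, X=2) weight 1/64
  (W=4, Y=1, Z=1, X=2) weight 1/64
  (W=5, Y=0, Z=0, X=2) weight 1/64
  (W=5, Y=0, Z=1, X=2) weight 1/64
Group by Y:
  weight(Y=0) = 1/16
  weight(Y=1) = 1/32
Total weight = 1/16 + 1/32 = 3/32
P(Y=0 | obs) = 1/16 / 3/32 = 2/3
P(Y=1 | obs) = 1/32 / 3/32 = 1/3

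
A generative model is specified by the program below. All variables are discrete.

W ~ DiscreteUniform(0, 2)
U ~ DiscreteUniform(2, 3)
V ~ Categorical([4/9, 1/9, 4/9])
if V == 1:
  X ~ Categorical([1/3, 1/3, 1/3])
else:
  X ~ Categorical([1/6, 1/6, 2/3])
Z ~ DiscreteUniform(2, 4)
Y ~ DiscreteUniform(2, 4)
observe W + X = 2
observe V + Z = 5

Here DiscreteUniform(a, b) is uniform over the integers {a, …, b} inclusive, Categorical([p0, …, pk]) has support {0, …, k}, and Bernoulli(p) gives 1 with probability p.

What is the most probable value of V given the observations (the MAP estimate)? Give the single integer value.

argmax_v P(V = v | obs) = 2

Enumerate traces; 36 have nonzero weight after conditioning:
  (W=0, U=2, V=1, X=2, Z=4, Y=2) weight 1/1458
  (W=0, U=2, V=1, X=2, Z=4, Y=3) weight 1/1458
  (W=0, U=2, V=1, X=2, Z=4, Y=4) weight 1/1458
  (W=0, U=2, V=2, X=2, Z=3, Y=2) weight 4/729
  (W=0, U=2, V=2, X=2, Z=3, Y=3) weight 4/729
  (W=0, U=2, V=2, X=2, Z=3, Y=4) weight 4/729
  (W=0, U=3, V=1, X=2, Z=4, Y=2) weight 1/1458
  (W=0, U=3, V=1, X=2, Z=4, Y=3) weight 1/1458
  … 28 more
Group by V:
  weight(V=1) = 1/81
  weight(V=2) = 4/81
Total weight = 1/81 + 4/81 = 5/81
P(V=1 | obs) = 1/81 / 5/81 = 1/5
P(V=2 | obs) = 4/81 / 5/81 = 4/5
argmax = 2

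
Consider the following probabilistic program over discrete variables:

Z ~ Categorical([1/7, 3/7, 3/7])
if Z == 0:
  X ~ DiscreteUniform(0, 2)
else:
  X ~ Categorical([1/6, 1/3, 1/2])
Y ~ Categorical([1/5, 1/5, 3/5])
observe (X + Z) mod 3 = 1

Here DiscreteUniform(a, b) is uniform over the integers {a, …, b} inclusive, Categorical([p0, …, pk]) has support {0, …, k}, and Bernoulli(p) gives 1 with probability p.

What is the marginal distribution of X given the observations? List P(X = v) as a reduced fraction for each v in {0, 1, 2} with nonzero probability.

P(X=0) = 3/14, P(X=1) = 1/7, P(X=2) = 9/14

Enumerate traces; 9 have nonzero weight after conditioning:
  (Z=0, X=1, Y=0) weight 1/105
  (Z=0, X=1, Y=1) weight 1/105
  (Z=0, X=1, Y=2) weight 1/35
  (Z=1, X=0, Y=0) weight 1/70
  (Z=1, X=0, Y=1) weight 1/70
  (Z=1, X=0, Y=2) weight 3/70
  (Z=2, X=2, Y=0) weight 3/70
  (Z=2, X=2, Y=1) weight 3/70
  … 1 more
Group by X:
  weight(X=0) = 1/14
  weight(X=1) = 1/21
  weight(X=2) = 3/14
Total weight = 1/14 + 1/21 + 3/14 = 1/3
P(X=0 | obs) = 1/14 / 1/3 = 3/14
P(X=1 | obs) = 1/21 / 1/3 = 1/7
P(X=2 | obs) = 3/14 / 1/3 = 9/14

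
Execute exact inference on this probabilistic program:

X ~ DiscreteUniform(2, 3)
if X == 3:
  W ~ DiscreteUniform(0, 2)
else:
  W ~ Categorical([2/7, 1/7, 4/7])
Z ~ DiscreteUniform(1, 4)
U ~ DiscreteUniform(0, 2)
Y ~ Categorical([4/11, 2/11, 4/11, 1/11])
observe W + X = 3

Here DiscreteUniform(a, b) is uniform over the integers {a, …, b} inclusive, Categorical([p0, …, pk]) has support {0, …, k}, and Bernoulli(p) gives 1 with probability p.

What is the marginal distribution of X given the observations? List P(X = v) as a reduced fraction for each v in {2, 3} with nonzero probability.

Enumerate traces; 96 have nonzero weight after conditioning:
  (X=2, W=1, Z=1, U=0, Y=0) weight 1/462
  (X=2, W=1, Z=1, U=0, Y=1) weight 1/924
  (X=2, W=1, Z=1, U=0, Y=2) weight 1/462
  (X=2, W=1, Z=1, U=0, Y=3) weight 1/1848
  (X=2, W=1, Z=1, U=1, Y=0) weight 1/462
  (X=2, W=1, Z=1, U=1, Y=1) weight 1/924
  (X=2, W=1, Z=1, U=1, Y=2) weight 1/462
  (X=2, W=1, Z=1, U=1, Y=3) weight 1/1848
  (X=3, W=0, Z=1, U=0, Y=0) weight 1/198
  … 87 more
Group by X:
  weight(X=2) = 1/14
  weight(X=3) = 1/6
Total weight = 1/14 + 1/6 = 5/21
P(X=2 | obs) = 1/14 / 5/21 = 3/10
P(X=3 | obs) = 1/6 / 5/21 = 7/10

P(X=2) = 3/10, P(X=3) = 7/10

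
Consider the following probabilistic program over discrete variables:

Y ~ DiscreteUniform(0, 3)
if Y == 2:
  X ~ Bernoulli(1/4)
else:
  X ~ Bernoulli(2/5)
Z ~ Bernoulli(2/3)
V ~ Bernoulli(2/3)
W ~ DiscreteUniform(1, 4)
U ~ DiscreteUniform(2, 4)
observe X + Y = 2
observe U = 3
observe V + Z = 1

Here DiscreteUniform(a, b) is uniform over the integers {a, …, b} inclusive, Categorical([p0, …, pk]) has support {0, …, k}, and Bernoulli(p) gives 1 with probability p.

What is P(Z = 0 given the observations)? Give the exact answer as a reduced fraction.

Enumerate traces; 16 have nonzero weight after conditioning:
  (Y=1, X=1, Z=0, V=1, W=1, U=3) weight 1/540
  (Y=1, X=1, Z=0, V=1, W=2, U=3) weight 1/540
  (Y=1, X=1, Z=0, V=1, W=3, U=3) weight 1/540
  (Y=1, X=1, Z=0, V=1, W=4, U=3) weight 1/540
  (Y=1, X=1, Z=1, V=0, W=1, U=3) weight 1/540
  (Y=1, X=1, Z=1, V=0, W=2, U=3) weight 1/540
  (Y=1, X=1, Z=1, V=0, W=3, U=3) weight 1/540
  (Y=1, X=1, Z=1, V=0, W=4, U=3) weight 1/540
  … 8 more
Group by Z:
  weight(Z=0) = 23/1080
  weight(Z=1) = 23/1080
Total weight = 23/1080 + 23/1080 = 23/540
P(Z=0 | obs) = 23/1080 / 23/540 = 1/2
P(Z=1 | obs) = 23/1080 / 23/540 = 1/2

P(Z = 0 | obs) = 1/2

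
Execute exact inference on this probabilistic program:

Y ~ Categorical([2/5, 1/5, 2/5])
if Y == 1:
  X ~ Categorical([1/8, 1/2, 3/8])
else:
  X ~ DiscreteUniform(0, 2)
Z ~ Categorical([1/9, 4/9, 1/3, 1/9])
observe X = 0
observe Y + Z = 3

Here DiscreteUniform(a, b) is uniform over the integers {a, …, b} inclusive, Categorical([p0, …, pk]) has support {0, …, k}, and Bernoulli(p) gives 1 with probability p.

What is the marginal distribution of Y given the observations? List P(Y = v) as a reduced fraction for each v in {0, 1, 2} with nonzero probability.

Enumerate traces; 3 have nonzero weight after conditioning:
  (Y=0, X=0, Z=3) weight 2/135
  (Y=1, X=0, Z=2) weight 1/120
  (Y=2, X=0, Z=1) weight 8/135
Group by Y:
  weight(Y=0) = 2/135
  weight(Y=1) = 1/120
  weight(Y=2) = 8/135
Total weight = 2/135 + 1/120 + 8/135 = 89/1080
P(Y=0 | obs) = 2/135 / 89/1080 = 16/89
P(Y=1 | obs) = 1/120 / 89/1080 = 9/89
P(Y=2 | obs) = 8/135 / 89/1080 = 64/89

P(Y=0) = 16/89, P(Y=1) = 9/89, P(Y=2) = 64/89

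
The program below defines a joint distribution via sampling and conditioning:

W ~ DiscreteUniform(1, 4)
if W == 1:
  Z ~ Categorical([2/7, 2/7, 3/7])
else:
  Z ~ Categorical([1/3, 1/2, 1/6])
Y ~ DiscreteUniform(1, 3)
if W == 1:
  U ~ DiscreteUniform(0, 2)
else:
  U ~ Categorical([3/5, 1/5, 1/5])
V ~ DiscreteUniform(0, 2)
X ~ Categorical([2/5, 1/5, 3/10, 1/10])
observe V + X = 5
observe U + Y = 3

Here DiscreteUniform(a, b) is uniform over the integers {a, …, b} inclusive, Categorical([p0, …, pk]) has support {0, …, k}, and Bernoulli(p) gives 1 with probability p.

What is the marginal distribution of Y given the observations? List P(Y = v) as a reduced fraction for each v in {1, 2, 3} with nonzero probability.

P(Y=1) = 7/30, P(Y=2) = 7/30, P(Y=3) = 8/15

Enumerate traces; 36 have nonzero weight after conditioning:
  (W=1, Z=0, Y=1, U=2, V=2, X=3) weight 1/3780
  (W=1, Z=0, Y=2, U=1, V=2, X=3) weight 1/3780
  (W=1, Z=0, Y=3, U=0, V=2, X=3) weight 1/3780
  (W=1, Z=1, Y=1, U=2, V=2, X=3) weight 1/3780
  (W=1, Z=1, Y=2, U=1, V=2, X=3) weight 1/3780
  (W=1, Z=1, Y=3, U=0, V=2, X=3) weight 1/3780
  (W=1, Z=2, Y=1, U=2, V=2, X=3) weight 1/2520
  (W=1, Z=2, Y=2, U=1, V=2, X=3) weight 1/2520
  … 28 more
Group by Y:
  weight(Y=1) = 7/2700
  weight(Y=2) = 7/2700
  weight(Y=3) = 4/675
Total weight = 7/2700 + 7/2700 + 4/675 = 1/90
P(Y=1 | obs) = 7/2700 / 1/90 = 7/30
P(Y=2 | obs) = 7/2700 / 1/90 = 7/30
P(Y=3 | obs) = 4/675 / 1/90 = 8/15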